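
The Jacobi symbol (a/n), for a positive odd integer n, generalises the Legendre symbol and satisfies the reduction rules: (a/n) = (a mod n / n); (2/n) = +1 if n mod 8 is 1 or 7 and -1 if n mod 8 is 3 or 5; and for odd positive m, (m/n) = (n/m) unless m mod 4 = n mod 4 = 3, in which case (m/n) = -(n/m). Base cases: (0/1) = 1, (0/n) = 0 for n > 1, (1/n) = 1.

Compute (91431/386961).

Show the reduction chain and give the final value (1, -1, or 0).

0

flip (91431/386961) -> (386961/91431): both odd, 91431 mod 4 = 3, 386961 mod 4 = 1, so the flip contributes +1; sign now +1
(386961/91431): 386961 mod 91431 = 21237, so (386961/91431) = (21237/91431)
flip (21237/91431) -> (91431/21237): both odd, 21237 mod 4 = 1, 91431 mod 4 = 3, so the flip contributes +1; sign now +1
(91431/21237): 91431 mod 21237 = 6483, so (91431/21237) = (6483/21237)
flip (6483/21237) -> (21237/6483): both odd, 6483 mod 4 = 3, 21237 mod 4 = 1, so the flip contributes +1; sign now +1
(21237/6483): 21237 mod 6483 = 1788, so (21237/6483) = (1788/6483)
factor out 2^2: 1788 = 2^2·447; with 6483 mod 8 = 3, (2/6483) = -1; sign now +1; continue with (447/6483)
flip (447/6483) -> (6483/447): both odd, 447 mod 4 = 3, 6483 mod 4 = 3, so the flip contributes -1; sign now -1
(6483/447): 6483 mod 447 = 225, so (6483/447) = (225/447)
flip (225/447) -> (447/225): both odd, 225 mod 4 = 1, 447 mod 4 = 3, so the flip contributes +1; sign now -1
(447/225): 447 mod 225 = 222, so (447/225) = (222/225)
factor out 2^1: 222 = 2^1·111; with 225 mod 8 = 1, (2/225) = +1; sign now -1; continue with (111/225)
flip (111/225) -> (225/111): both odd, 111 mod 4 = 3, 225 mod 4 = 1, so the flip contributes +1; sign now -1
(225/111): 225 mod 111 = 3, so (225/111) = (3/111)
flip (3/111) -> (111/3): both odd, 3 mod 4 = 3, 111 mod 4 = 3, so the flip contributes -1; sign now +1
(111/3): 111 mod 3 = 0, so (111/3) = (0/3)
reached (0/3); gcd(a, n) > 1, so (0/3) = 0 and the symbol is 0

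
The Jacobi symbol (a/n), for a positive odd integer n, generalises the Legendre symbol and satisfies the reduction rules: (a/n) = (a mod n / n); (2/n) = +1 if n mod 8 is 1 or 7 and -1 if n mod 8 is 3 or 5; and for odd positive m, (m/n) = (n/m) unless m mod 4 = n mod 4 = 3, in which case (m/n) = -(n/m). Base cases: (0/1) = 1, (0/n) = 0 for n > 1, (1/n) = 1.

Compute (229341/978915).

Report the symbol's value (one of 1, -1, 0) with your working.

reciprocity: (229341/978915) = +1·(978915/229341) since 229341 mod 4 = 1, 978915 mod 4 = 3; sign now +1
(978915/229341) = (61551/229341)   [reduce mod 229341]
reciprocity: (61551/229341) = +1·(229341/61551) since 61551 mod 4 = 3, 229341 mod 4 = 1; sign now +1
(229341/61551) = (44688/61551)   [reduce mod 61551]
44688 = 2^4·2793; (2/61551) = +1 since 61551 mod 8 = 7, so (44688/61551) = (+1)^4·(2793/61551); sign now +1
reciprocity: (2793/61551) = +1·(61551/2793) since 2793 mod 4 = 1, 61551 mod 4 = 3; sign now +1
(61551/2793) = (105/2793)   [reduce mod 2793]
reciprocity: (105/2793) = +1·(2793/105) since 105 mod 4 = 1, 2793 mod 4 = 1; sign now +1
(2793/105) = (63/105)   [reduce mod 105]
reciprocity: (63/105) = +1·(105/63) since 63 mod 4 = 3, 105 mod 4 = 1; sign now +1
(105/63) = (42/63)   [reduce mod 63]
42 = 2^1·21; (2/63) = +1 since 63 mod 8 = 7, so (42/63) = (+1)^1·(21/63); sign now +1
reciprocity: (21/63) = +1·(63/21) since 21 mod 4 = 1, 63 mod 4 = 3; sign now +1
(63/21) = (0/21)   [reduce mod 21]
(0/21) = 0   [gcd(a, n) > 1]; final value = 0

0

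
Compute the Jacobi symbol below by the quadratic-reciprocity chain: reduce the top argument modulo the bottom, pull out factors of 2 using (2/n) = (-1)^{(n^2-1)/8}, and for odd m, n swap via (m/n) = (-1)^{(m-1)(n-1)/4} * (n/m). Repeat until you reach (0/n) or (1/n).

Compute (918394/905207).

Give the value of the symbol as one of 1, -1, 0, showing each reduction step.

(918394/905207) = (13187/905207)   [reduce mod 905207]
reciprocity: (13187/905207) = -1·(905207/13187) since 13187 mod 4 = 3, 905207 mod 4 = 3; sign now -1
(905207/13187) = (8491/13187)   [reduce mod 13187]
reciprocity: (8491/13187) = -1·(13187/8491) since 8491 mod 4 = 3, 13187 mod 4 = 3; sign now +1
(13187/8491) = (4696/8491)   [reduce mod 8491]
4696 = 2^3·587; (2/8491) = -1 since 8491 mod 8 = 3, so (4696/8491) = (-1)^3·(587/8491); sign now -1
reciprocity: (587/8491) = -1·(8491/587) since 587 mod 4 = 3, 8491 mod 4 = 3; sign now +1
(8491/587) = (273/587)   [reduce mod 587]
reciprocity: (273/587) = +1·(587/273) since 273 mod 4 = 1, 587 mod 4 = 3; sign now +1
(587/273) = (41/273)   [reduce mod 273]
reciprocity: (41/273) = +1·(273/41) since 41 mod 4 = 1, 273 mod 4 = 1; sign now +1
(273/41) = (27/41)   [reduce mod 41]
reciprocity: (27/41) = +1·(41/27) since 27 mod 4 = 3, 41 mod 4 = 1; sign now +1
(41/27) = (14/27)   [reduce mod 27]
14 = 2^1·7; (2/27) = -1 since 27 mod 8 = 3, so (14/27) = (-1)^1·(7/27); sign now -1
reciprocity: (7/27) = -1·(27/7) since 7 mod 4 = 3, 27 mod 4 = 3; sign now +1
(27/7) = (6/7)   [reduce mod 7]
6 = 2^1·3; (2/7) = +1 since 7 mod 8 = 7, so (6/7) = (+1)^1·(3/7); sign now +1
reciprocity: (3/7) = -1·(7/3) since 3 mod 4 = 3, 7 mod 4 = 3; sign now -1
(7/3) = (1/3)   [reduce mod 3]
(1/3) = 1; final value = sign = -1

-1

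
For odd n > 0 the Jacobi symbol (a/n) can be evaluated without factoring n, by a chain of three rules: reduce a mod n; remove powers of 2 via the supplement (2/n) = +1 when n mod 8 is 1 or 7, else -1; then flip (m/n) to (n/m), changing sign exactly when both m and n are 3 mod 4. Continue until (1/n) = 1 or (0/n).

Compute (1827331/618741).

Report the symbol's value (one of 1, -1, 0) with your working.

(1827331/618741): 1827331 mod 618741 = 589849, so (1827331/618741) = (589849/618741)
flip (589849/618741) -> (618741/589849): both odd, 589849 mod 4 = 1, 618741 mod 4 = 1, so the flip contributes +1; sign now +1
(618741/589849): 618741 mod 589849 = 28892, so (618741/589849) = (28892/589849)
factor out 2^2: 28892 = 2^2·7223; with 589849 mod 8 = 1, (2/589849) = +1; sign now +1; continue with (7223/589849)
flip (7223/589849) -> (589849/7223): both odd, 7223 mod 4 = 3, 589849 mod 4 = 1, so the flip contributes +1; sign now +1
(589849/7223): 589849 mod 7223 = 4786, so (589849/7223) = (4786/7223)
factor out 2^1: 4786 = 2^1·2393; with 7223 mod 8 = 7, (2/7223) = +1; sign now +1; continue with (2393/7223)
flip (2393/7223) -> (7223/2393): both odd, 2393 mod 4 = 1, 7223 mod 4 = 3, so the flip contributes +1; sign now +1
(7223/2393): 7223 mod 2393 = 44, so (7223/2393) = (44/2393)
factor out 2^2: 44 = 2^2·11; with 2393 mod 8 = 1, (2/2393) = +1; sign now +1; continue with (11/2393)
flip (11/2393) -> (2393/11): both odd, 11 mod 4 = 3, 2393 mod 4 = 1, so the flip contributes +1; sign now +1
(2393/11): 2393 mod 11 = 6, so (2393/11) = (6/11)
factor out 2^1: 6 = 2^1·3; with 11 mod 8 = 3, (2/11) = -1; sign now -1; continue with (3/11)
flip (3/11) -> (11/3): both odd, 3 mod 4 = 3, 11 mod 4 = 3, so the flip contributes -1; sign now +1
(11/3): 11 mod 3 = 2, so (11/3) = (2/3)
factor out 2^1: 2 = 2^1·1; with 3 mod 8 = 3, (2/3) = -1; sign now -1; continue with (1/3)
reached (1/3) = 1, so the symbol is -1

-1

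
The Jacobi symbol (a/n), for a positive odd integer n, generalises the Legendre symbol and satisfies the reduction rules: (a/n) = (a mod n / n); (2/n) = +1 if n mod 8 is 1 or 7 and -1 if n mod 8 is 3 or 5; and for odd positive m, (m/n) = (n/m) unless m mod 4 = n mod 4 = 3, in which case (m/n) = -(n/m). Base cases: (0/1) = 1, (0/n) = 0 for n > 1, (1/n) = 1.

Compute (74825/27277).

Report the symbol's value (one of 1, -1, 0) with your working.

(74825/27277) = (20271/27277)   [reduce mod 27277]
reciprocity: (20271/27277) = +1·(27277/20271) since 20271 mod 4 = 3, 27277 mod 4 = 1; sign now +1
(27277/20271) = (7006/20271)   [reduce mod 20271]
7006 = 2^1·3503; (2/20271) = +1 since 20271 mod 8 = 7, so (7006/20271) = (+1)^1·(3503/20271); sign now +1
reciprocity: (3503/20271) = -1·(20271/3503) since 3503 mod 4 = 3, 20271 mod 4 = 3; sign now -1
(20271/3503) = (2756/3503)   [reduce mod 3503]
2756 = 2^2·689; (2/3503) = +1 since 3503 mod 8 = 7, so (2756/3503) = (+1)^2·(689/3503); sign now -1
reciprocity: (689/3503) = +1·(3503/689) since 689 mod 4 = 1, 3503 mod 4 = 3; sign now -1
(3503/689) = (58/689)   [reduce mod 689]
58 = 2^1·29; (2/689) = +1 since 689 mod 8 = 1, so (58/689) = (+1)^1·(29/689); sign now -1
reciprocity: (29/689) = +1·(689/29) since 29 mod 4 = 1, 689 mod 4 = 1; sign now -1
(689/29) = (22/29)   [reduce mod 29]
22 = 2^1·11; (2/29) = -1 since 29 mod 8 = 5, so (22/29) = (-1)^1·(11/29); sign now +1
reciprocity: (11/29) = +1·(29/11) since 11 mod 4 = 3, 29 mod 4 = 1; sign now +1
(29/11) = (7/11)   [reduce mod 11]
reciprocity: (7/11) = -1·(11/7) since 7 mod 4 = 3, 11 mod 4 = 3; sign now -1
(11/7) = (4/7)   [reduce mod 7]
4 = 2^2·1; (2/7) = +1 since 7 mod 8 = 7, so (4/7) = (+1)^2·(1/7); sign now -1
(1/7) = 1; final value = sign = -1

-1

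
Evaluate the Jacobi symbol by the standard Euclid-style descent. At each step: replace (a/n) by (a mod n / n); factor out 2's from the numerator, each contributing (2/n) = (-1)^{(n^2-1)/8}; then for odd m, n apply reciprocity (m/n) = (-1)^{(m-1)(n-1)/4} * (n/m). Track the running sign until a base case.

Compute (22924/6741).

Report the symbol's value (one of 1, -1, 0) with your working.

(22924/6741) = (2701/6741)   [reduce mod 6741]
reciprocity: (2701/6741) = +1·(6741/2701) since 2701 mod 4 = 1, 6741 mod 4 = 1; sign now +1
(6741/2701) = (1339/2701)   [reduce mod 2701]
reciprocity: (1339/2701) = +1·(2701/1339) since 1339 mod 4 = 3, 2701 mod 4 = 1; sign now +1
(2701/1339) = (23/1339)   [reduce mod 1339]
reciprocity: (23/1339) = -1·(1339/23) since 23 mod 4 = 3, 1339 mod 4 = 3; sign now -1
(1339/23) = (5/23)   [reduce mod 23]
reciprocity: (5/23) = +1·(23/5) since 5 mod 4 = 1, 23 mod 4 = 3; sign now -1
(23/5) = (3/5)   [reduce mod 5]
reciprocity: (3/5) = +1·(5/3) since 3 mod 4 = 3, 5 mod 4 = 1; sign now -1
(5/3) = (2/3)   [reduce mod 3]
2 = 2^1·1; (2/3) = -1 since 3 mod 8 = 3, so (2/3) = (-1)^1·(1/3); sign now +1
(1/3) = 1; final value = sign = +1

1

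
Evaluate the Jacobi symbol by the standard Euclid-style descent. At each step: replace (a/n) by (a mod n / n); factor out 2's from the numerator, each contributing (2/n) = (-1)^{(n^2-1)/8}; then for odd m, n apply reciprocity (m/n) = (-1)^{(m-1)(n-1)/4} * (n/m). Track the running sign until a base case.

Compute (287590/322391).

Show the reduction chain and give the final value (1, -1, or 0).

factor out 2^1: 287590 = 2^1·143795; with 322391 mod 8 = 7, (2/322391) = +1; sign now +1; continue with (143795/322391)
flip (143795/322391) -> (322391/143795): both odd, 143795 mod 4 = 3, 322391 mod 4 = 3, so the flip contributes -1; sign now -1
(322391/143795): 322391 mod 143795 = 34801, so (322391/143795) = (34801/143795)
flip (34801/143795) -> (143795/34801): both odd, 34801 mod 4 = 1, 143795 mod 4 = 3, so the flip contributes +1; sign now -1
(143795/34801): 143795 mod 34801 = 4591, so (143795/34801) = (4591/34801)
flip (4591/34801) -> (34801/4591): both odd, 4591 mod 4 = 3, 34801 mod 4 = 1, so the flip contributes +1; sign now -1
(34801/4591): 34801 mod 4591 = 2664, so (34801/4591) = (2664/4591)
factor out 2^3: 2664 = 2^3·333; with 4591 mod 8 = 7, (2/4591) = +1; sign now -1; continue with (333/4591)
flip (333/4591) -> (4591/333): both odd, 333 mod 4 = 1, 4591 mod 4 = 3, so the flip contributes +1; sign now -1
(4591/333): 4591 mod 333 = 262, so (4591/333) = (262/333)
factor out 2^1: 262 = 2^1·131; with 333 mod 8 = 5, (2/333) = -1; sign now +1; continue with (131/333)
flip (131/333) -> (333/131): both odd, 131 mod 4 = 3, 333 mod 4 = 1, so the flip contributes +1; sign now +1
(333/131): 333 mod 131 = 71, so (333/131) = (71/131)
flip (71/131) -> (131/71): both odd, 71 mod 4 = 3, 131 mod 4 = 3, so the flip contributes -1; sign now -1
(131/71): 131 mod 71 = 60, so (131/71) = (60/71)
factor out 2^2: 60 = 2^2·15; with 71 mod 8 = 7, (2/71) = +1; sign now -1; continue with (15/71)
flip (15/71) -> (71/15): both odd, 15 mod 4 = 3, 71 mod 4 = 3, so the flip contributes -1; sign now +1
(71/15): 71 mod 15 = 11, so (71/15) = (11/15)
flip (11/15) -> (15/11): both odd, 11 mod 4 = 3, 15 mod 4 = 3, so the flip contributes -1; sign now -1
(15/11): 15 mod 11 = 4, so (15/11) = (4/11)
factor out 2^2: 4 = 2^2·1; with 11 mod 8 = 3, (2/11) = -1; sign now -1; continue with (1/11)
reached (1/11) = 1, so the symbol is -1

-1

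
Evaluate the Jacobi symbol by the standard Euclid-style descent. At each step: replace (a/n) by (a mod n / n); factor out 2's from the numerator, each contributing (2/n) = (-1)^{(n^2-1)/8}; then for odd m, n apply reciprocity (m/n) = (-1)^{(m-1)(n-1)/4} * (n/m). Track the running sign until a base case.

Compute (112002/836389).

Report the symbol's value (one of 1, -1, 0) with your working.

1

112002 = 2^1·56001; (2/836389) = -1 since 836389 mod 8 = 5, so (112002/836389) = (-1)^1·(56001/836389); sign now -1
reciprocity: (56001/836389) = +1·(836389/56001) since 56001 mod 4 = 1, 836389 mod 4 = 1; sign now -1
(836389/56001) = (52375/56001)   [reduce mod 56001]
reciprocity: (52375/56001) = +1·(56001/52375) since 52375 mod 4 = 3, 56001 mod 4 = 1; sign now -1
(56001/52375) = (3626/52375)   [reduce mod 52375]
3626 = 2^1·1813; (2/52375) = +1 since 52375 mod 8 = 7, so (3626/52375) = (+1)^1·(1813/52375); sign now -1
reciprocity: (1813/52375) = +1·(52375/1813) since 1813 mod 4 = 1, 52375 mod 4 = 3; sign now -1
(52375/1813) = (1611/1813)   [reduce mod 1813]
reciprocity: (1611/1813) = +1·(1813/1611) since 1611 mod 4 = 3, 1813 mod 4 = 1; sign now -1
(1813/1611) = (202/1611)   [reduce mod 1611]
202 = 2^1·101; (2/1611) = -1 since 1611 mod 8 = 3, so (202/1611) = (-1)^1·(101/1611); sign now +1
reciprocity: (101/1611) = +1·(1611/101) since 101 mod 4 = 1, 1611 mod 4 = 3; sign now +1
(1611/101) = (96/101)   [reduce mod 101]
96 = 2^5·3; (2/101) = -1 since 101 mod 8 = 5, so (96/101) = (-1)^5·(3/101); sign now -1
reciprocity: (3/101) = +1·(101/3) since 3 mod 4 = 3, 101 mod 4 = 1; sign now -1
(101/3) = (2/3)   [reduce mod 3]
2 = 2^1·1; (2/3) = -1 since 3 mod 8 = 3, so (2/3) = (-1)^1·(1/3); sign now +1
(1/3) = 1; final value = sign = +1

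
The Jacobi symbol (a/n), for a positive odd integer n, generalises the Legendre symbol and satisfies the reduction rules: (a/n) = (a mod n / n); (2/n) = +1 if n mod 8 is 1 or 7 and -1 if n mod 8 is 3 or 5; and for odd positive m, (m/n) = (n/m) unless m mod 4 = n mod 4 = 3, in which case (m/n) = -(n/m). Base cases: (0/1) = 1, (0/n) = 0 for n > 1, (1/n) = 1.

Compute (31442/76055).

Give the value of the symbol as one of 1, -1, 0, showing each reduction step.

31442 = 2^1·15721; (2/76055) = +1 since 76055 mod 8 = 7, so (31442/76055) = (+1)^1·(15721/76055); sign now +1
reciprocity: (15721/76055) = +1·(76055/15721) since 15721 mod 4 = 1, 76055 mod 4 = 3; sign now +1
(76055/15721) = (13171/15721)   [reduce mod 15721]
reciprocity: (13171/15721) = +1·(15721/13171) since 13171 mod 4 = 3, 15721 mod 4 = 1; sign now +1
(15721/13171) = (2550/13171)   [reduce mod 13171]
2550 = 2^1·1275; (2/13171) = -1 since 13171 mod 8 = 3, so (2550/13171) = (-1)^1·(1275/13171); sign now -1
reciprocity: (1275/13171) = -1·(13171/1275) since 1275 mod 4 = 3, 13171 mod 4 = 3; sign now +1
(13171/1275) = (421/1275)   [reduce mod 1275]
reciprocity: (421/1275) = +1·(1275/421) since 421 mod 4 = 1, 1275 mod 4 = 3; sign now +1
(1275/421) = (12/421)   [reduce mod 421]
12 = 2^2·3; (2/421) = -1 since 421 mod 8 = 5, so (12/421) = (-1)^2·(3/421); sign now +1
reciprocity: (3/421) = +1·(421/3) since 3 mod 4 = 3, 421 mod 4 = 1; sign now +1
(421/3) = (1/3)   [reduce mod 3]
(1/3) = 1; final value = sign = +1

1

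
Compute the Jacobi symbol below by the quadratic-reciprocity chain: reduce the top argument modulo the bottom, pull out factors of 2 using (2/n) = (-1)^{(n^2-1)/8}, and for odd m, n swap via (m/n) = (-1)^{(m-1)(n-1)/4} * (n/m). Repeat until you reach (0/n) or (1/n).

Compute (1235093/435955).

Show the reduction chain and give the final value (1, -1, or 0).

-1

(1235093/435955): 1235093 mod 435955 = 363183, so (1235093/435955) = (363183/435955)
flip (363183/435955) -> (435955/363183): both odd, 363183 mod 4 = 3, 435955 mod 4 = 3, so the flip contributes -1; sign now -1
(435955/363183): 435955 mod 363183 = 72772, so (435955/363183) = (72772/363183)
factor out 2^2: 72772 = 2^2·18193; with 363183 mod 8 = 7, (2/363183) = +1; sign now -1; continue with (18193/363183)
flip (18193/363183) -> (363183/18193): both odd, 18193 mod 4 = 1, 363183 mod 4 = 3, so the flip contributes +1; sign now -1
(363183/18193): 363183 mod 18193 = 17516, so (363183/18193) = (17516/18193)
factor out 2^2: 17516 = 2^2·4379; with 18193 mod 8 = 1, (2/18193) = +1; sign now -1; continue with (4379/18193)
flip (4379/18193) -> (18193/4379): both odd, 4379 mod 4 = 3, 18193 mod 4 = 1, so the flip contributes +1; sign now -1
(18193/4379): 18193 mod 4379 = 677, so (18193/4379) = (677/4379)
flip (677/4379) -> (4379/677): both odd, 677 mod 4 = 1, 4379 mod 4 = 3, so the flip contributes +1; sign now -1
(4379/677): 4379 mod 677 = 317, so (4379/677) = (317/677)
flip (317/677) -> (677/317): both odd, 317 mod 4 = 1, 677 mod 4 = 1, so the flip contributes +1; sign now -1
(677/317): 677 mod 317 = 43, so (677/317) = (43/317)
flip (43/317) -> (317/43): both odd, 43 mod 4 = 3, 317 mod 4 = 1, so the flip contributes +1; sign now -1
(317/43): 317 mod 43 = 16, so (317/43) = (16/43)
factor out 2^4: 16 = 2^4·1; with 43 mod 8 = 3, (2/43) = -1; sign now -1; continue with (1/43)
reached (1/43) = 1, so the symbol is -1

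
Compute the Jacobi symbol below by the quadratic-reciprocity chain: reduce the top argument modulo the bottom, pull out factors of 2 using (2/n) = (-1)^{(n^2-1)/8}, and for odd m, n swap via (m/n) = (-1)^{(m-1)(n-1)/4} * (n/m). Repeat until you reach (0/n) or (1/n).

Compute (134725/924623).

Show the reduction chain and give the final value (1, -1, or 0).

flip (134725/924623) -> (924623/134725): both odd, 134725 mod 4 = 1, 924623 mod 4 = 3, so the flip contributes +1; sign now +1
(924623/134725): 924623 mod 134725 = 116273, so (924623/134725) = (116273/134725)
flip (116273/134725) -> (134725/116273): both odd, 116273 mod 4 = 1, 134725 mod 4 = 1, so the flip contributes +1; sign now +1
(134725/116273): 134725 mod 116273 = 18452, so (134725/116273) = (18452/116273)
factor out 2^2: 18452 = 2^2·4613; with 116273 mod 8 = 1, (2/116273) = +1; sign now +1; continue with (4613/116273)
flip (4613/116273) -> (116273/4613): both odd, 4613 mod 4 = 1, 116273 mod 4 = 1, so the flip contributes +1; sign now +1
(116273/4613): 116273 mod 4613 = 948, so (116273/4613) = (948/4613)
factor out 2^2: 948 = 2^2·237; with 4613 mod 8 = 5, (2/4613) = -1; sign now +1; continue with (237/4613)
flip (237/4613) -> (4613/237): both odd, 237 mod 4 = 1, 4613 mod 4 = 1, so the flip contributes +1; sign now +1
(4613/237): 4613 mod 237 = 110, so (4613/237) = (110/237)
factor out 2^1: 110 = 2^1·55; with 237 mod 8 = 5, (2/237) = -1; sign now -1; continue with (55/237)
flip (55/237) -> (237/55): both odd, 55 mod 4 = 3, 237 mod 4 = 1, so the flip contributes +1; sign now -1
(237/55): 237 mod 55 = 17, so (237/55) = (17/55)
flip (17/55) -> (55/17): both odd, 17 mod 4 = 1, 55 mod 4 = 3, so the flip contributes +1; sign now -1
(55/17): 55 mod 17 = 4, so (55/17) = (4/17)
factor out 2^2: 4 = 2^2·1; with 17 mod 8 = 1, (2/17) = +1; sign now -1; continue with (1/17)
reached (1/17) = 1, so the symbol is -1

-1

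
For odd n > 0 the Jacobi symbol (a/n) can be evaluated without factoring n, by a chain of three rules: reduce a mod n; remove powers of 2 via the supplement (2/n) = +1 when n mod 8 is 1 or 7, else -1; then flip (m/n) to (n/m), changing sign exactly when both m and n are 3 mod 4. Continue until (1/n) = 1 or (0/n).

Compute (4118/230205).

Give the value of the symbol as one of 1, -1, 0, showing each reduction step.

-1

factor out 2^1: 4118 = 2^1·2059; with 230205 mod 8 = 5, (2/230205) = -1; sign now -1; continue with (2059/230205)
flip (2059/230205) -> (230205/2059): both odd, 2059 mod 4 = 3, 230205 mod 4 = 1, so the flip contributes +1; sign now -1
(230205/2059): 230205 mod 2059 = 1656, so (230205/2059) = (1656/2059)
factor out 2^3: 1656 = 2^3·207; with 2059 mod 8 = 3, (2/2059) = -1; sign now +1; continue with (207/2059)
flip (207/2059) -> (2059/207): both odd, 207 mod 4 = 3, 2059 mod 4 = 3, so the flip contributes -1; sign now -1
(2059/207): 2059 mod 207 = 196, so (2059/207) = (196/207)
factor out 2^2: 196 = 2^2·49; with 207 mod 8 = 7, (2/207) = +1; sign now -1; continue with (49/207)
flip (49/207) -> (207/49): both odd, 49 mod 4 = 1, 207 mod 4 = 3, so the flip contributes +1; sign now -1
(207/49): 207 mod 49 = 11, so (207/49) = (11/49)
flip (11/49) -> (49/11): both odd, 11 mod 4 = 3, 49 mod 4 = 1, so the flip contributes +1; sign now -1
(49/11): 49 mod 11 = 5, so (49/11) = (5/11)
flip (5/11) -> (11/5): both odd, 5 mod 4 = 1, 11 mod 4 = 3, so the flip contributes +1; sign now -1
(11/5): 11 mod 5 = 1, so (11/5) = (1/5)
reached (1/5) = 1, so the symbol is -1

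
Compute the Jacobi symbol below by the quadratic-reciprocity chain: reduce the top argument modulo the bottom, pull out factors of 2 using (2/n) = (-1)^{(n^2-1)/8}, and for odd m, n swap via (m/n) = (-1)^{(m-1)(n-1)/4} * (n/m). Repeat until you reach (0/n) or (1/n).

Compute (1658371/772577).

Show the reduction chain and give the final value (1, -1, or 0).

0

(1658371/772577) = (113217/772577)   [reduce mod 772577]
reciprocity: (113217/772577) = +1·(772577/113217) since 113217 mod 4 = 1, 772577 mod 4 = 1; sign now +1
(772577/113217) = (93275/113217)   [reduce mod 113217]
reciprocity: (93275/113217) = +1·(113217/93275) since 93275 mod 4 = 3, 113217 mod 4 = 1; sign now +1
(113217/93275) = (19942/93275)   [reduce mod 93275]
19942 = 2^1·9971; (2/93275) = -1 since 93275 mod 8 = 3, so (19942/93275) = (-1)^1·(9971/93275); sign now -1
reciprocity: (9971/93275) = -1·(93275/9971) since 9971 mod 4 = 3, 93275 mod 4 = 3; sign now +1
(93275/9971) = (3536/9971)   [reduce mod 9971]
3536 = 2^4·221; (2/9971) = -1 since 9971 mod 8 = 3, so (3536/9971) = (-1)^4·(221/9971); sign now +1
reciprocity: (221/9971) = +1·(9971/221) since 221 mod 4 = 1, 9971 mod 4 = 3; sign now +1
(9971/221) = (26/221)   [reduce mod 221]
26 = 2^1·13; (2/221) = -1 since 221 mod 8 = 5, so (26/221) = (-1)^1·(13/221); sign now -1
reciprocity: (13/221) = +1·(221/13) since 13 mod 4 = 1, 221 mod 4 = 1; sign now -1
(221/13) = (0/13)   [reduce mod 13]
(0/13) = 0   [gcd(a, n) > 1]; final value = 0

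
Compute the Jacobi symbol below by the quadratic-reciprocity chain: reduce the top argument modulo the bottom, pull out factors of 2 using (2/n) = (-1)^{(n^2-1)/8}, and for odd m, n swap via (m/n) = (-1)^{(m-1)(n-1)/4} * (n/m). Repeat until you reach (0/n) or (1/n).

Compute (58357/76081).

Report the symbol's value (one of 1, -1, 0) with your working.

-1

reciprocity: (58357/76081) = +1·(76081/58357) since 58357 mod 4 = 1, 76081 mod 4 = 1; sign now +1
(76081/58357) = (17724/58357)   [reduce mod 58357]
17724 = 2^2·4431; (2/58357) = -1 since 58357 mod 8 = 5, so (17724/58357) = (-1)^2·(4431/58357); sign now +1
reciprocity: (4431/58357) = +1·(58357/4431) since 4431 mod 4 = 3, 58357 mod 4 = 1; sign now +1
(58357/4431) = (754/4431)   [reduce mod 4431]
754 = 2^1·377; (2/4431) = +1 since 4431 mod 8 = 7, so (754/4431) = (+1)^1·(377/4431); sign now +1
reciprocity: (377/4431) = +1·(4431/377) since 377 mod 4 = 1, 4431 mod 4 = 3; sign now +1
(4431/377) = (284/377)   [reduce mod 377]
284 = 2^2·71; (2/377) = +1 since 377 mod 8 = 1, so (284/377) = (+1)^2·(71/377); sign now +1
reciprocity: (71/377) = +1·(377/71) since 71 mod 4 = 3, 377 mod 4 = 1; sign now +1
(377/71) = (22/71)   [reduce mod 71]
22 = 2^1·11; (2/71) = +1 since 71 mod 8 = 7, so (22/71) = (+1)^1·(11/71); sign now +1
reciprocity: (11/71) = -1·(71/11) since 11 mod 4 = 3, 71 mod 4 = 3; sign now -1
(71/11) = (5/11)   [reduce mod 11]
reciprocity: (5/11) = +1·(11/5) since 5 mod 4 = 1, 11 mod 4 = 3; sign now -1
(11/5) = (1/5)   [reduce mod 5]
(1/5) = 1; final value = sign = -1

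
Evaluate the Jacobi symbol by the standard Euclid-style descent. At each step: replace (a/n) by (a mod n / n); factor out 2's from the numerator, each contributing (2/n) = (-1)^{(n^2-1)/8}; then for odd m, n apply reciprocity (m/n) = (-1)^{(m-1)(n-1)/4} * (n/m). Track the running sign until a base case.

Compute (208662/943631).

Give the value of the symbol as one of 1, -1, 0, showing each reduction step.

1

208662 = 2^1·104331; (2/943631) = +1 since 943631 mod 8 = 7, so (208662/943631) = (+1)^1·(104331/943631); sign now +1
reciprocity: (104331/943631) = -1·(943631/104331) since 104331 mod 4 = 3, 943631 mod 4 = 3; sign now -1
(943631/104331) = (4652/104331)   [reduce mod 104331]
4652 = 2^2·1163; (2/104331) = -1 since 104331 mod 8 = 3, so (4652/104331) = (-1)^2·(1163/104331); sign now -1
reciprocity: (1163/104331) = -1·(104331/1163) since 1163 mod 4 = 3, 104331 mod 4 = 3; sign now +1
(104331/1163) = (824/1163)   [reduce mod 1163]
824 = 2^3·103; (2/1163) = -1 since 1163 mod 8 = 3, so (824/1163) = (-1)^3·(103/1163); sign now -1
reciprocity: (103/1163) = -1·(1163/103) since 103 mod 4 = 3, 1163 mod 4 = 3; sign now +1
(1163/103) = (30/103)   [reduce mod 103]
30 = 2^1·15; (2/103) = +1 since 103 mod 8 = 7, so (30/103) = (+1)^1·(15/103); sign now +1
reciprocity: (15/103) = -1·(103/15) since 15 mod 4 = 3, 103 mod 4 = 3; sign now -1
(103/15) = (13/15)   [reduce mod 15]
reciprocity: (13/15) = +1·(15/13) since 13 mod 4 = 1, 15 mod 4 = 3; sign now -1
(15/13) = (2/13)   [reduce mod 13]
2 = 2^1·1; (2/13) = -1 since 13 mod 8 = 5, so (2/13) = (-1)^1·(1/13); sign now +1
(1/13) = 1; final value = sign = +1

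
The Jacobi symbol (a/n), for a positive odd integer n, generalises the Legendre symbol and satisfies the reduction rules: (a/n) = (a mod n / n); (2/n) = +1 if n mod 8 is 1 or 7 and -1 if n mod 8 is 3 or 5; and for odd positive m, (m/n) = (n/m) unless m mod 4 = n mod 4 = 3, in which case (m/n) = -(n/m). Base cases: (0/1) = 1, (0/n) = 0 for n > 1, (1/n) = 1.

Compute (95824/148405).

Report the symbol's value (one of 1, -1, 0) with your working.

-1

factor out 2^4: 95824 = 2^4·5989; with 148405 mod 8 = 5, (2/148405) = -1; sign now +1; continue with (5989/148405)
flip (5989/148405) -> (148405/5989): both odd, 5989 mod 4 = 1, 148405 mod 4 = 1, so the flip contributes +1; sign now +1
(148405/5989): 148405 mod 5989 = 4669, so (148405/5989) = (4669/5989)
flip (4669/5989) -> (5989/4669): both odd, 4669 mod 4 = 1, 5989 mod 4 = 1, so the flip contributes +1; sign now +1
(5989/4669): 5989 mod 4669 = 1320, so (5989/4669) = (1320/4669)
factor out 2^3: 1320 = 2^3·165; with 4669 mod 8 = 5, (2/4669) = -1; sign now -1; continue with (165/4669)
flip (165/4669) -> (4669/165): both odd, 165 mod 4 = 1, 4669 mod 4 = 1, so the flip contributes +1; sign now -1
(4669/165): 4669 mod 165 = 49, so (4669/165) = (49/165)
flip (49/165) -> (165/49): both odd, 49 mod 4 = 1, 165 mod 4 = 1, so the flip contributes +1; sign now -1
(165/49): 165 mod 49 = 18, so (165/49) = (18/49)
factor out 2^1: 18 = 2^1·9; with 49 mod 8 = 1, (2/49) = +1; sign now -1; continue with (9/49)
flip (9/49) -> (49/9): both odd, 9 mod 4 = 1, 49 mod 4 = 1, so the flip contributes +1; sign now -1
(49/9): 49 mod 9 = 4, so (49/9) = (4/9)
factor out 2^2: 4 = 2^2·1; with 9 mod 8 = 1, (2/9) = +1; sign now -1; continue with (1/9)
reached (1/9) = 1, so the symbol is -1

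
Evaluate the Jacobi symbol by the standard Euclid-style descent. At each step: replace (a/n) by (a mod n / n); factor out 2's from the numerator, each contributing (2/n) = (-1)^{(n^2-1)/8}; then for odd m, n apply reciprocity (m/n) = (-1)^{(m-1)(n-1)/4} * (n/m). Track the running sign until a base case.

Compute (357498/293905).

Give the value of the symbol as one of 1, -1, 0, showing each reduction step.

1

(357498/293905): 357498 mod 293905 = 63593, so (357498/293905) = (63593/293905)
flip (63593/293905) -> (293905/63593): both odd, 63593 mod 4 = 1, 293905 mod 4 = 1, so the flip contributes +1; sign now +1
(293905/63593): 293905 mod 63593 = 39533, so (293905/63593) = (39533/63593)
flip (39533/63593) -> (63593/39533): both odd, 39533 mod 4 = 1, 63593 mod 4 = 1, so the flip contributes +1; sign now +1
(63593/39533): 63593 mod 39533 = 24060, so (63593/39533) = (24060/39533)
factor out 2^2: 24060 = 2^2·6015; with 39533 mod 8 = 5, (2/39533) = -1; sign now +1; continue with (6015/39533)
flip (6015/39533) -> (39533/6015): both odd, 6015 mod 4 = 3, 39533 mod 4 = 1, so the flip contributes +1; sign now +1
(39533/6015): 39533 mod 6015 = 3443, so (39533/6015) = (3443/6015)
flip (3443/6015) -> (6015/3443): both odd, 3443 mod 4 = 3, 6015 mod 4 = 3, so the flip contributes -1; sign now -1
(6015/3443): 6015 mod 3443 = 2572, so (6015/3443) = (2572/3443)
factor out 2^2: 2572 = 2^2·643; with 3443 mod 8 = 3, (2/3443) = -1; sign now -1; continue with (643/3443)
flip (643/3443) -> (3443/643): both odd, 643 mod 4 = 3, 3443 mod 4 = 3, so the flip contributes -1; sign now +1
(3443/643): 3443 mod 643 = 228, so (3443/643) = (228/643)
factor out 2^2: 228 = 2^2·57; with 643 mod 8 = 3, (2/643) = -1; sign now +1; continue with (57/643)
flip (57/643) -> (643/57): both odd, 57 mod 4 = 1, 643 mod 4 = 3, so the flip contributes +1; sign now +1
(643/57): 643 mod 57 = 16, so (643/57) = (16/57)
factor out 2^4: 16 = 2^4·1; with 57 mod 8 = 1, (2/57) = +1; sign now +1; continue with (1/57)
reached (1/57) = 1, so the symbol is +1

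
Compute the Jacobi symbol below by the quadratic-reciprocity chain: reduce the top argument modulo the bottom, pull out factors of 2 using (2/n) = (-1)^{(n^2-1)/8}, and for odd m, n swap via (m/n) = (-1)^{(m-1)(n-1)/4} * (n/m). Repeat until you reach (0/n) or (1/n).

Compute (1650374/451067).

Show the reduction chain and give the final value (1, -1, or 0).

1

(1650374/451067): 1650374 mod 451067 = 297173, so (1650374/451067) = (297173/451067)
flip (297173/451067) -> (451067/297173): both odd, 297173 mod 4 = 1, 451067 mod 4 = 3, so the flip contributes +1; sign now +1
(451067/297173): 451067 mod 297173 = 153894, so (451067/297173) = (153894/297173)
factor out 2^1: 153894 = 2^1·76947; with 297173 mod 8 = 5, (2/297173) = -1; sign now -1; continue with (76947/297173)
flip (76947/297173) -> (297173/76947): both odd, 76947 mod 4 = 3, 297173 mod 4 = 1, so the flip contributes +1; sign now -1
(297173/76947): 297173 mod 76947 = 66332, so (297173/76947) = (66332/76947)
factor out 2^2: 66332 = 2^2·16583; with 76947 mod 8 = 3, (2/76947) = -1; sign now -1; continue with (16583/76947)
flip (16583/76947) -> (76947/16583): both odd, 16583 mod 4 = 3, 76947 mod 4 = 3, so the flip contributes -1; sign now +1
(76947/16583): 76947 mod 16583 = 10615, so (76947/16583) = (10615/16583)
flip (10615/16583) -> (16583/10615): both odd, 10615 mod 4 = 3, 16583 mod 4 = 3, so the flip contributes -1; sign now -1
(16583/10615): 16583 mod 10615 = 5968, so (16583/10615) = (5968/10615)
factor out 2^4: 5968 = 2^4·373; with 10615 mod 8 = 7, (2/10615) = +1; sign now -1; continue with (373/10615)
flip (373/10615) -> (10615/373): both odd, 373 mod 4 = 1, 10615 mod 4 = 3, so the flip contributes +1; sign now -1
(10615/373): 10615 mod 373 = 171, so (10615/373) = (171/373)
flip (171/373) -> (373/171): both odd, 171 mod 4 = 3, 373 mod 4 = 1, so the flip contributes +1; sign now -1
(373/171): 373 mod 171 = 31, so (373/171) = (31/171)
flip (31/171) -> (171/31): both odd, 31 mod 4 = 3, 171 mod 4 = 3, so the flip contributes -1; sign now +1
(171/31): 171 mod 31 = 16, so (171/31) = (16/31)
factor out 2^4: 16 = 2^4·1; with 31 mod 8 = 7, (2/31) = +1; sign now +1; continue with (1/31)
reached (1/31) = 1, so the symbol is +1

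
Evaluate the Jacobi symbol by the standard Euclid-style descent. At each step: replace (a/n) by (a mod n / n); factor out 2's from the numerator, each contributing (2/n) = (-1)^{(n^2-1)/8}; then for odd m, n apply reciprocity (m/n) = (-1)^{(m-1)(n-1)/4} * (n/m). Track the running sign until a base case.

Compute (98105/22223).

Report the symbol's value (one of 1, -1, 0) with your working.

-1

(98105/22223): 98105 mod 22223 = 9213, so (98105/22223) = (9213/22223)
flip (9213/22223) -> (22223/9213): both odd, 9213 mod 4 = 1, 22223 mod 4 = 3, so the flip contributes +1; sign now +1
(22223/9213): 22223 mod 9213 = 3797, so (22223/9213) = (3797/9213)
flip (3797/9213) -> (9213/3797): both odd, 3797 mod 4 = 1, 9213 mod 4 = 1, so the flip contributes +1; sign now +1
(9213/3797): 9213 mod 3797 = 1619, so (9213/3797) = (1619/3797)
flip (1619/3797) -> (3797/1619): both odd, 1619 mod 4 = 3, 3797 mod 4 = 1, so the flip contributes +1; sign now +1
(3797/1619): 3797 mod 1619 = 559, so (3797/1619) = (559/1619)
flip (559/1619) -> (1619/559): both odd, 559 mod 4 = 3, 1619 mod 4 = 3, so the flip contributes -1; sign now -1
(1619/559): 1619 mod 559 = 501, so (1619/559) = (501/559)
flip (501/559) -> (559/501): both odd, 501 mod 4 = 1, 559 mod 4 = 3, so the flip contributes +1; sign now -1
(559/501): 559 mod 501 = 58, so (559/501) = (58/501)
factor out 2^1: 58 = 2^1·29; with 501 mod 8 = 5, (2/501) = -1; sign now +1; continue with (29/501)
flip (29/501) -> (501/29): both odd, 29 mod 4 = 1, 501 mod 4 = 1, so the flip contributes +1; sign now +1
(501/29): 501 mod 29 = 8, so (501/29) = (8/29)
factor out 2^3: 8 = 2^3·1; with 29 mod 8 = 5, (2/29) = -1; sign now -1; continue with (1/29)
reached (1/29) = 1, so the symbol is -1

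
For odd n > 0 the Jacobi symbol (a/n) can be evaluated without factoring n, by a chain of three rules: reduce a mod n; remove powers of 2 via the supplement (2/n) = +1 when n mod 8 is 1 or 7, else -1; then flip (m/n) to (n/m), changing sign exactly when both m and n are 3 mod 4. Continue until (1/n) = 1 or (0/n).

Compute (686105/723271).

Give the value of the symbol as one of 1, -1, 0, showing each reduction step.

-1

flip (686105/723271) -> (723271/686105): both odd, 686105 mod 4 = 1, 723271 mod 4 = 3, so the flip contributes +1; sign now +1
(723271/686105): 723271 mod 686105 = 37166, so (723271/686105) = (37166/686105)
factor out 2^1: 37166 = 2^1·18583; with 686105 mod 8 = 1, (2/686105) = +1; sign now +1; continue with (18583/686105)
flip (18583/686105) -> (686105/18583): both odd, 18583 mod 4 = 3, 686105 mod 4 = 1, so the flip contributes +1; sign now +1
(686105/18583): 686105 mod 18583 = 17117, so (686105/18583) = (17117/18583)
flip (17117/18583) -> (18583/17117): both odd, 17117 mod 4 = 1, 18583 mod 4 = 3, so the flip contributes +1; sign now +1
(18583/17117): 18583 mod 17117 = 1466, so (18583/17117) = (1466/17117)
factor out 2^1: 1466 = 2^1·733; with 17117 mod 8 = 5, (2/17117) = -1; sign now -1; continue with (733/17117)
flip (733/17117) -> (17117/733): both odd, 733 mod 4 = 1, 17117 mod 4 = 1, so the flip contributes +1; sign now -1
(17117/733): 17117 mod 733 = 258, so (17117/733) = (258/733)
factor out 2^1: 258 = 2^1·129; with 733 mod 8 = 5, (2/733) = -1; sign now +1; continue with (129/733)
flip (129/733) -> (733/129): both odd, 129 mod 4 = 1, 733 mod 4 = 1, so the flip contributes +1; sign now +1
(733/129): 733 mod 129 = 88, so (733/129) = (88/129)
factor out 2^3: 88 = 2^3·11; with 129 mod 8 = 1, (2/129) = +1; sign now +1; continue with (11/129)
flip (11/129) -> (129/11): both odd, 11 mod 4 = 3, 129 mod 4 = 1, so the flip contributes +1; sign now +1
(129/11): 129 mod 11 = 8, so (129/11) = (8/11)
factor out 2^3: 8 = 2^3·1; with 11 mod 8 = 3, (2/11) = -1; sign now -1; continue with (1/11)
reached (1/11) = 1, so the symbol is -1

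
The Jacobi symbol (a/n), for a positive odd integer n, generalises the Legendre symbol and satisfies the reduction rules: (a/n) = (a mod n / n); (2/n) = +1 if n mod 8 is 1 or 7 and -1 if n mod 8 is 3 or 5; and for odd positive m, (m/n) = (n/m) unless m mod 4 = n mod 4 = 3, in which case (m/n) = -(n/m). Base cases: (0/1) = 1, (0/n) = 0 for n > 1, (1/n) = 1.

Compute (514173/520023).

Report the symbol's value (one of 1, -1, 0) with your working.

reciprocity: (514173/520023) = +1·(520023/514173) since 514173 mod 4 = 1, 520023 mod 4 = 3; sign now +1
(520023/514173) = (5850/514173)   [reduce mod 514173]
5850 = 2^1·2925; (2/514173) = -1 since 514173 mod 8 = 5, so (5850/514173) = (-1)^1·(2925/514173); sign now -1
reciprocity: (2925/514173) = +1·(514173/2925) since 2925 mod 4 = 1, 514173 mod 4 = 1; sign now -1
(514173/2925) = (2298/2925)   [reduce mod 2925]
2298 = 2^1·1149; (2/2925) = -1 since 2925 mod 8 = 5, so (2298/2925) = (-1)^1·(1149/2925); sign now +1
reciprocity: (1149/2925) = +1·(2925/1149) since 1149 mod 4 = 1, 2925 mod 4 = 1; sign now +1
(2925/1149) = (627/1149)   [reduce mod 1149]
reciprocity: (627/1149) = +1·(1149/627) since 627 mod 4 = 3, 1149 mod 4 = 1; sign now +1
(1149/627) = (522/627)   [reduce mod 627]
522 = 2^1·261; (2/627) = -1 since 627 mod 8 = 3, so (522/627) = (-1)^1·(261/627); sign now -1
reciprocity: (261/627) = +1·(627/261) since 261 mod 4 = 1, 627 mod 4 = 3; sign now -1
(627/261) = (105/261)   [reduce mod 261]
reciprocity: (105/261) = +1·(261/105) since 105 mod 4 = 1, 261 mod 4 = 1; sign now -1
(261/105) = (51/105)   [reduce mod 105]
reciprocity: (51/105) = +1·(105/51) since 51 mod 4 = 3, 105 mod 4 = 1; sign now -1
(105/51) = (3/51)   [reduce mod 51]
reciprocity: (3/51) = -1·(51/3) since 3 mod 4 = 3, 51 mod 4 = 3; sign now +1
(51/3) = (0/3)   [reduce mod 3]
(0/3) = 0   [gcd(a, n) > 1]; final value = 0

0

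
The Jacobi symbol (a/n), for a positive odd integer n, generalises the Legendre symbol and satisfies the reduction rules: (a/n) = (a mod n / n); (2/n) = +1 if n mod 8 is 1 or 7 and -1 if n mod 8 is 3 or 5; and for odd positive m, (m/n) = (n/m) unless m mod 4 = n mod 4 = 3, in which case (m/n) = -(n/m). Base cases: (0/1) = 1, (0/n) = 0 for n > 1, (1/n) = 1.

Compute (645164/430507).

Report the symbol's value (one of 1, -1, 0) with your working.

1

(645164/430507) = (214657/430507)   [reduce mod 430507]
reciprocity: (214657/430507) = +1·(430507/214657) since 214657 mod 4 = 1, 430507 mod 4 = 3; sign now +1
(430507/214657) = (1193/214657)   [reduce mod 214657]
reciprocity: (1193/214657) = +1·(214657/1193) since 1193 mod 4 = 1, 214657 mod 4 = 1; sign now +1
(214657/1193) = (1110/1193)   [reduce mod 1193]
1110 = 2^1·555; (2/1193) = +1 since 1193 mod 8 = 1, so (1110/1193) = (+1)^1·(555/1193); sign now +1
reciprocity: (555/1193) = +1·(1193/555) since 555 mod 4 = 3, 1193 mod 4 = 1; sign now +1
(1193/555) = (83/555)   [reduce mod 555]
reciprocity: (83/555) = -1·(555/83) since 83 mod 4 = 3, 555 mod 4 = 3; sign now -1
(555/83) = (57/83)   [reduce mod 83]
reciprocity: (57/83) = +1·(83/57) since 57 mod 4 = 1, 83 mod 4 = 3; sign now -1
(83/57) = (26/57)   [reduce mod 57]
26 = 2^1·13; (2/57) = +1 since 57 mod 8 = 1, so (26/57) = (+1)^1·(13/57); sign now -1
reciprocity: (13/57) = +1·(57/13) since 13 mod 4 = 1, 57 mod 4 = 1; sign now -1
(57/13) = (5/13)   [reduce mod 13]
reciprocity: (5/13) = +1·(13/5) since 5 mod 4 = 1, 13 mod 4 = 1; sign now -1
(13/5) = (3/5)   [reduce mod 5]
reciprocity: (3/5) = +1·(5/3) since 3 mod 4 = 3, 5 mod 4 = 1; sign now -1
(5/3) = (2/3)   [reduce mod 3]
2 = 2^1·1; (2/3) = -1 since 3 mod 8 = 3, so (2/3) = (-1)^1·(1/3); sign now +1
(1/3) = 1; final value = sign = +1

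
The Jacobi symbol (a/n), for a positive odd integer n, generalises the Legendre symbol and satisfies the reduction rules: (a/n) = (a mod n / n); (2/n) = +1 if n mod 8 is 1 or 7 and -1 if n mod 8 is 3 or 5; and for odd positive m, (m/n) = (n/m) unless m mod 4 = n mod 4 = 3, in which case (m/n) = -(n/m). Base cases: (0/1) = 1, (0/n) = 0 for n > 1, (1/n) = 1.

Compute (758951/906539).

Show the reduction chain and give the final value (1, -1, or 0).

-1

reciprocity: (758951/906539) = -1·(906539/758951) since 758951 mod 4 = 3, 906539 mod 4 = 3; sign now -1
(906539/758951) = (147588/758951)   [reduce mod 758951]
147588 = 2^2·36897; (2/758951) = +1 since 758951 mod 8 = 7, so (147588/758951) = (+1)^2·(36897/758951); sign now -1
reciprocity: (36897/758951) = +1·(758951/36897) since 36897 mod 4 = 1, 758951 mod 4 = 3; sign now -1
(758951/36897) = (21011/36897)   [reduce mod 36897]
reciprocity: (21011/36897) = +1·(36897/21011) since 21011 mod 4 = 3, 36897 mod 4 = 1; sign now -1
(36897/21011) = (15886/21011)   [reduce mod 21011]
15886 = 2^1·7943; (2/21011) = -1 since 21011 mod 8 = 3, so (15886/21011) = (-1)^1·(7943/21011); sign now +1
reciprocity: (7943/21011) = -1·(21011/7943) since 7943 mod 4 = 3, 21011 mod 4 = 3; sign now -1
(21011/7943) = (5125/7943)   [reduce mod 7943]
reciprocity: (5125/7943) = +1·(7943/5125) since 5125 mod 4 = 1, 7943 mod 4 = 3; sign now -1
(7943/5125) = (2818/5125)   [reduce mod 5125]
2818 = 2^1·1409; (2/5125) = -1 since 5125 mod 8 = 5, so (2818/5125) = (-1)^1·(1409/5125); sign now +1
reciprocity: (1409/5125) = +1·(5125/1409) since 1409 mod 4 = 1, 5125 mod 4 = 1; sign now +1
(5125/1409) = (898/1409)   [reduce mod 1409]
898 = 2^1·449; (2/1409) = +1 since 1409 mod 8 = 1, so (898/1409) = (+1)^1·(449/1409); sign now +1
reciprocity: (449/1409) = +1·(1409/449) since 449 mod 4 = 1, 1409 mod 4 = 1; sign now +1
(1409/449) = (62/449)   [reduce mod 449]
62 = 2^1·31; (2/449) = +1 since 449 mod 8 = 1, so (62/449) = (+1)^1·(31/449); sign now +1
reciprocity: (31/449) = +1·(449/31) since 31 mod 4 = 3, 449 mod 4 = 1; sign now +1
(449/31) = (15/31)   [reduce mod 31]
reciprocity: (15/31) = -1·(31/15) since 15 mod 4 = 3, 31 mod 4 = 3; sign now -1
(31/15) = (1/15)   [reduce mod 15]
(1/15) = 1; final value = sign = -1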